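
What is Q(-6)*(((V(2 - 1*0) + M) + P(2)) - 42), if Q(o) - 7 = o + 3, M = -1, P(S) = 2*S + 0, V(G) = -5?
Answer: -176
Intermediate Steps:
P(S) = 2*S
Q(o) = 10 + o (Q(o) = 7 + (o + 3) = 7 + (3 + o) = 10 + o)
Q(-6)*(((V(2 - 1*0) + M) + P(2)) - 42) = (10 - 6)*(((-5 - 1) + 2*2) - 42) = 4*((-6 + 4) - 42) = 4*(-2 - 42) = 4*(-44) = -176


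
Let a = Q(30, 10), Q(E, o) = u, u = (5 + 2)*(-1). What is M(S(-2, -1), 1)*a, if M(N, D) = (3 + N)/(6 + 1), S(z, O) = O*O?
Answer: -4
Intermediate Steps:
u = -7 (u = 7*(-1) = -7)
S(z, O) = O**2
M(N, D) = 3/7 + N/7 (M(N, D) = (3 + N)/7 = (3 + N)*(1/7) = 3/7 + N/7)
Q(E, o) = -7
a = -7
M(S(-2, -1), 1)*a = (3/7 + (1/7)*(-1)**2)*(-7) = (3/7 + (1/7)*1)*(-7) = (3/7 + 1/7)*(-7) = (4/7)*(-7) = -4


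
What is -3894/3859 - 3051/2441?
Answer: -21279063/9419819 ≈ -2.2590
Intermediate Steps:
-3894/3859 - 3051/2441 = -21279063/9419819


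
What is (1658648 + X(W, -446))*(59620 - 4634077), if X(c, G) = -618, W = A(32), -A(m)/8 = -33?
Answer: -7584586939710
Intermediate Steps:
A(m) = 264 (A(m) = -8*(-33) = 264)
W = 264
(1658648 + X(W, -446))*(59620 - 4634077) = (1658648 - 618)*(59620 - 4634077) = 1658030*(-4574457) = -7584586939710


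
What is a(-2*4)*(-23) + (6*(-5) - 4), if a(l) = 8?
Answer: -218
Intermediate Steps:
a(-2*4)*(-23) + (6*(-5) - 4) = 8*(-23) + (6*(-5) - 4) = -184 + (-30 - 4) = -184 - 34 = -218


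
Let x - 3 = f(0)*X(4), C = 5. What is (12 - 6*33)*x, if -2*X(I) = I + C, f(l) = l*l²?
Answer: -558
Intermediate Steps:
f(l) = l³
X(I) = -5/2 - I/2 (X(I) = -(I + 5)/2 = -(5 + I)/2 = -5/2 - I/2)
x = 3 (x = 3 + 0³*(-5/2 - ½*4) = 3 + 0*(-5/2 - 2) = 3 + 0*(-9/2) = 3 + 0 = 3)
(12 - 6*33)*x = (12 - 6*33)*3 = (12 - 198)*3 = -186*3 = -558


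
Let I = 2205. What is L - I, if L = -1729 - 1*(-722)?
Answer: -3212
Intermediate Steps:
L = -1007 (L = -1729 + 722 = -1007)
L - I = -1007 - 1*2205 = -1007 - 2205 = -3212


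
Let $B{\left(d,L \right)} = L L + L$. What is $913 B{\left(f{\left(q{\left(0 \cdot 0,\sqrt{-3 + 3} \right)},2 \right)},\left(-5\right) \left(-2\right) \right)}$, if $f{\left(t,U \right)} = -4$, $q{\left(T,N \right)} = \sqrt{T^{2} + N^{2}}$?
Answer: $100430$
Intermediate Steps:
$q{\left(T,N \right)} = \sqrt{N^{2} + T^{2}}$
$B{\left(d,L \right)} = L + L^{2}$ ($B{\left(d,L \right)} = L^{2} + L = L + L^{2}$)
$913 B{\left(f{\left(q{\left(0 \cdot 0,\sqrt{-3 + 3} \right)},2 \right)},\left(-5\right) \left(-2\right) \right)} = 913 \left(-5\right) \left(-2\right) \left(1 - -10\right) = 913 \cdot 10 \left(1 + 10\right) = 913 \cdot 10 \cdot 11 = 913 \cdot 110 = 100430$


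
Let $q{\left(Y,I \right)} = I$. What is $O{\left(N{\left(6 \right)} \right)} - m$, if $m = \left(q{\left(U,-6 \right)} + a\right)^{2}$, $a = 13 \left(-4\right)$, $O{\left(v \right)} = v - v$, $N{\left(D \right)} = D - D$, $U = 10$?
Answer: $-3364$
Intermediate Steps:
$N{\left(D \right)} = 0$
$O{\left(v \right)} = 0$
$a = -52$
$m = 3364$ ($m = \left(-6 - 52\right)^{2} = \left(-58\right)^{2} = 3364$)
$O{\left(N{\left(6 \right)} \right)} - m = 0 - 3364 = -3364$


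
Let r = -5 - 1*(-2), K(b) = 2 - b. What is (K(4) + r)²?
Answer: 25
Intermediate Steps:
r = -3 (r = -5 + 2 = -3)
(K(4) + r)² = ((2 - 1*4) - 3)² = ((2 - 4) - 3)² = (-2 - 3)² = (-5)² = 25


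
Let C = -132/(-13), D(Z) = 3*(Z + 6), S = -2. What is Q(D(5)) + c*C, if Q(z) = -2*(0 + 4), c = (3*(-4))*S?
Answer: 3064/13 ≈ 235.69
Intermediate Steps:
D(Z) = 18 + 3*Z (D(Z) = 3*(6 + Z) = 18 + 3*Z)
c = 24 (c = (3*(-4))*(-2) = -12*(-2) = 24)
C = 132/13 (C = -132*(-1/13) = 132/13 ≈ 10.154)
Q(z) = -8 (Q(z) = -2*4 = -8)
Q(D(5)) + c*C = -8 + 24*(132/13) = -8 + 3168/13 = 3064/13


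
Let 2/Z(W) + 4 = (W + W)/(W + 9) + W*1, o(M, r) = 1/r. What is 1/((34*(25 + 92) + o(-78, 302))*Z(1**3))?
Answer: -2114/6006785 ≈ -0.00035194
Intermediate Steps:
Z(W) = 2/(-4 + W + 2*W/(9 + W)) (Z(W) = 2/(-4 + ((W + W)/(W + 9) + W*1)) = 2/(-4 + ((2*W)/(9 + W) + W)) = 2/(-4 + (2*W/(9 + W) + W)) = 2/(-4 + (W + 2*W/(9 + W))) = 2/(-4 + W + 2*W/(9 + W)))
1/((34*(25 + 92) + o(-78, 302))*Z(1**3)) = 1/((34*(25 + 92) + 1/302)*((2*(9 + 1**3)/(-36 + (1**3)**2 + 7*1**3)))) = 1/((34*117 + 1/302)*((2*(9 + 1)/(-36 + 1**2 + 7*1)))) = 1/((3978 + 1/302)*((2*10/(-36 + 1 + 7)))) = 1/((1201357/302)*((2*10/(-28)))) = 302/(1201357*((2*(-1/28)*10))) = 302/(1201357*(-5/7)) = (302/1201357)*(-7/5) = -2114/6006785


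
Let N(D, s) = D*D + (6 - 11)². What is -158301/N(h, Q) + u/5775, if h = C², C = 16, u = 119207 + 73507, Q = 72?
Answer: 3906778093/126204925 ≈ 30.956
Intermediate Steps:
u = 192714
h = 256 (h = 16² = 256)
N(D, s) = 25 + D² (N(D, s) = D² + (-5)² = D² + 25 = 25 + D²)
-158301/N(h, Q) + u/5775 = -158301/(25 + 256²) + 192714/5775 = -158301/(25 + 65536) + 192714*(1/5775) = -158301/65561 + 64238/1925 = 3906778093/126204925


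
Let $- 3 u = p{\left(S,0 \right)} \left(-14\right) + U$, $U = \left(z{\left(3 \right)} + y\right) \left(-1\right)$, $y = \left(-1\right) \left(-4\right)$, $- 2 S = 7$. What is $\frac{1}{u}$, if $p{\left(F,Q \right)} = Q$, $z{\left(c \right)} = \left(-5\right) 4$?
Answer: $- \frac{3}{16} \approx -0.1875$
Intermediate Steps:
$S = - \frac{7}{2}$ ($S = \left(- \frac{1}{2}\right) 7 = - \frac{7}{2} \approx -3.5$)
$z{\left(c \right)} = -20$
$y = 4$
$U = 16$ ($U = \left(-20 + 4\right) \left(-1\right) = \left(-16\right) \left(-1\right) = 16$)
$u = - \frac{16}{3}$ ($u = - \frac{0 \left(-14\right) + 16}{3} = - \frac{0 + 16}{3} = \left(- \frac{1}{3}\right) 16 = - \frac{16}{3} \approx -5.3333$)
$\frac{1}{u} = \frac{1}{- \frac{16}{3}} = - \frac{3}{16}$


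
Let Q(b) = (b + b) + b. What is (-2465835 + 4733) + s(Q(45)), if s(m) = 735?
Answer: -2460367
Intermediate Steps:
Q(b) = 3*b (Q(b) = 2*b + b = 3*b)
(-2465835 + 4733) + s(Q(45)) = (-2465835 + 4733) + 735 = -2461102 + 735 = -2460367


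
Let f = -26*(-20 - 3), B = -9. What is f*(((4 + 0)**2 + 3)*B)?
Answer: -102258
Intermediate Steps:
f = 598 (f = -26*(-23) = 598)
f*(((4 + 0)**2 + 3)*B) = 598*(((4 + 0)**2 + 3)*(-9)) = 598*((4**2 + 3)*(-9)) = 598*((16 + 3)*(-9)) = 598*(19*(-9)) = 598*(-171) = -102258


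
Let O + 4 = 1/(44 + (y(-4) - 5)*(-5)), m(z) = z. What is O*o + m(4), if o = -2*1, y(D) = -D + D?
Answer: 826/69 ≈ 11.971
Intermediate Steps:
y(D) = 0
o = -2
O = -275/69 (O = -4 + 1/(44 + (0 - 5)*(-5)) = -4 + 1/(44 - 5*(-5)) = -4 + 1/(44 + 25) = -4 + 1/69 = -275/69 ≈ -3.9855)
O*o + m(4) = -275/69*(-2) + 4 = 550/69 + 4 = 826/69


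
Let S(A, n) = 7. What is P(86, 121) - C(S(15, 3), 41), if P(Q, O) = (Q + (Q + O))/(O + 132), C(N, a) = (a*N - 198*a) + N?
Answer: 1979765/253 ≈ 7825.2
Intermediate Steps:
C(N, a) = N - 198*a + N*a (C(N, a) = (N*a - 198*a) + N = (-198*a + N*a) + N = N - 198*a + N*a)
P(Q, O) = (O + 2*Q)/(132 + O) (P(Q, O) = (Q + (O + Q))/(132 + O) = (O + 2*Q)/(132 + O))
P(86, 121) - C(S(15, 3), 41) = (121 + 2*86)/(132 + 121) - (7 - 198*41 + 7*41) = (121 + 172)/253 - (7 - 8118 + 287) = (1/253)*293 - 1*(-7824) = 293/253 + 7824 = 1979765/253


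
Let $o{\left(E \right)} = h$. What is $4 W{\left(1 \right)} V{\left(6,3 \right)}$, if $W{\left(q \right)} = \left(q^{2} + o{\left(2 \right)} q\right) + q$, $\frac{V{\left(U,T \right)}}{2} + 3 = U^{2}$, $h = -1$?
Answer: $264$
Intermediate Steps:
$o{\left(E \right)} = -1$
$V{\left(U,T \right)} = -6 + 2 U^{2}$
$W{\left(q \right)} = q^{2}$ ($W{\left(q \right)} = \left(q^{2} - q\right) + q = q^{2}$)
$4 W{\left(1 \right)} V{\left(6,3 \right)} = 4 \cdot 1^{2} \left(-6 + 2 \cdot 6^{2}\right) = 4 \cdot 1 \left(-6 + 2 \cdot 36\right) = 4 \left(-6 + 72\right) = 4 \cdot 66 = 264$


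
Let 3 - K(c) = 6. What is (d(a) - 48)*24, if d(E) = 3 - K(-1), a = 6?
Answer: -1008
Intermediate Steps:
K(c) = -3 (K(c) = 3 - 1*6 = 3 - 6 = -3)
d(E) = 6 (d(E) = 3 - 1*(-3) = 3 + 3 = 6)
(d(a) - 48)*24 = (6 - 48)*24 = -42*24 = -1008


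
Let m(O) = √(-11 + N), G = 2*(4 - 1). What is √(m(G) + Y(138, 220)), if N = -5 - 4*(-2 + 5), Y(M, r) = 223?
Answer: √(223 + 2*I*√7) ≈ 14.934 + 0.1772*I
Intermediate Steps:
N = -17 (N = -5 - 4*3 = -5 - 12 = -17)
G = 6 (G = 2*3 = 6)
m(O) = 2*I*√7 (m(O) = √(-11 - 17) = √(-28) = 2*I*√7)
√(m(G) + Y(138, 220)) = √(2*I*√7 + 223) = √(223 + 2*I*√7)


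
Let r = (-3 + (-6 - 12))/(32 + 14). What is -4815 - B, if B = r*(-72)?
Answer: -111501/23 ≈ -4847.9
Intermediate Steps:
r = -21/46 (r = (-3 - 18)/46 = -21*1/46 = -21/46 ≈ -0.45652)
B = 756/23 (B = -21/46*(-72) = 756/23 ≈ 32.870)
-4815 - B = -4815 - 1*756/23 = -4815 - 756/23 = -111501/23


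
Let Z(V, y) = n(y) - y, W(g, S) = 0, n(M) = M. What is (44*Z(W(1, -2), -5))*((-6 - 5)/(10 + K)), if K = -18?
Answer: 0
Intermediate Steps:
Z(V, y) = 0 (Z(V, y) = y - y = 0)
(44*Z(W(1, -2), -5))*((-6 - 5)/(10 + K)) = (44*0)*((-6 - 5)/(10 - 18)) = 0*(-11/(-8)) = 0*(-11*(-1/8)) = 0*(11/8) = 0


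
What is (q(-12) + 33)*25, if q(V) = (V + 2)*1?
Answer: 575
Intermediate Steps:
q(V) = 2 + V (q(V) = (2 + V)*1 = 2 + V)
(q(-12) + 33)*25 = ((2 - 12) + 33)*25 = (-10 + 33)*25 = 23*25 = 575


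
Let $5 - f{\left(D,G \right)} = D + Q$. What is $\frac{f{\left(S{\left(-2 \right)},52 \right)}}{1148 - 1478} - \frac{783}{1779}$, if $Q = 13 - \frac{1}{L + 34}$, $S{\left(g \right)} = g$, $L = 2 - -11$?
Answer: $- \frac{3881477}{9197430} \approx -0.42202$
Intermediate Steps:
$L = 13$ ($L = 2 + 11 = 13$)
$Q = \frac{610}{47}$ ($Q = 13 - \frac{1}{13 + 34} = 13 - \frac{1}{47} = \frac{610}{47} \approx 12.979$)
$f{\left(D,G \right)} = - \frac{375}{47} - D$ ($f{\left(D,G \right)} = 5 - \left(D + \frac{610}{47}\right) = 5 - \left(\frac{610}{47} + D\right) = - \frac{375}{47} - D$)
$\frac{f{\left(S{\left(-2 \right)},52 \right)}}{1148 - 1478} - \frac{783}{1779} = \frac{- \frac{375}{47} - -2}{1148 - 1478} - \frac{783}{1779} = \frac{- \frac{375}{47} + 2}{1148 - 1478} - \frac{261}{593} = - \frac{281}{47 \left(-330\right)} - \frac{261}{593} = \left(- \frac{281}{47}\right) \left(- \frac{1}{330}\right) - \frac{261}{593} = \frac{281}{15510} - \frac{261}{593} = - \frac{3881477}{9197430}$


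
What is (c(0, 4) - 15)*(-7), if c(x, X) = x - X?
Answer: 133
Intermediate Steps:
(c(0, 4) - 15)*(-7) = ((0 - 1*4) - 15)*(-7) = ((0 - 4) - 15)*(-7) = (-4 - 15)*(-7) = -19*(-7) = 133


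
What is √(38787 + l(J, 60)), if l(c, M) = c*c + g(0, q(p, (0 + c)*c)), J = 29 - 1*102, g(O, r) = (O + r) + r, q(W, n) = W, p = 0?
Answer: 2*√11029 ≈ 210.04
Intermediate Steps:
g(O, r) = O + 2*r
J = -73 (J = 29 - 102 = -73)
l(c, M) = c² (l(c, M) = c*c + (0 + 2*0) = c² + (0 + 0) = c² + 0 = c²)
√(38787 + l(J, 60)) = √(38787 + (-73)²) = √(38787 + 5329) = √44116 = 2*√11029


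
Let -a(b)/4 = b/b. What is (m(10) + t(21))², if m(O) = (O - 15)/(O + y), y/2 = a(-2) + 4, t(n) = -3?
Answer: 49/4 ≈ 12.250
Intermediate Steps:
a(b) = -4 (a(b) = -4*b/b = -4*1 = -4)
y = 0 (y = 2*(-4 + 4) = 2*0 = 0)
m(O) = (-15 + O)/O (m(O) = (O - 15)/(O + 0) = (-15 + O)/O)
(m(10) + t(21))² = ((-15 + 10)/10 - 3)² = ((⅒)*(-5) - 3)² = (-½ - 3)² = (-7/2)² = 49/4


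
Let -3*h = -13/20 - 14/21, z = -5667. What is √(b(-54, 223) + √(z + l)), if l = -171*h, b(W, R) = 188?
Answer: √(18800 + 10*I*√574205)/10 ≈ 13.977 + 2.7108*I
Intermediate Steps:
h = 79/180 (h = -(-13/20 - 14/21)/3 = -(-13*1/20 - 14*1/21)/3 = -(-13/20 - ⅔)/3 = -⅓*(-79/60) = 79/180 ≈ 0.43889)
l = -1501/20 (l = -171*79/180 = -1501/20 ≈ -75.050)
√(b(-54, 223) + √(z + l)) = √(188 + √(-5667 - 1501/20)) = √(188 + √(-114841/20)) = √(188 + I*√574205/10)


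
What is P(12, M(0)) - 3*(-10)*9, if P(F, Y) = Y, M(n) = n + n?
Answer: 270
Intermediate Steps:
M(n) = 2*n
P(12, M(0)) - 3*(-10)*9 = 2*0 - 3*(-10)*9 = 0 - (-30)*9 = 0 - 1*(-270) = 0 + 270 = 270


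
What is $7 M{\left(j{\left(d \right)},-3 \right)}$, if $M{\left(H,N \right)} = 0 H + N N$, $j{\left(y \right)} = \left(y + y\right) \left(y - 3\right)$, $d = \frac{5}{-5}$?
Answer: $63$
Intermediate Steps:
$d = -1$ ($d = 5 \left(- \frac{1}{5}\right) = -1$)
$j{\left(y \right)} = 2 y \left(-3 + y\right)$
$M{\left(H,N \right)} = N^{2}$ ($M{\left(H,N \right)} = 0 + N^{2} = N^{2}$)
$7 M{\left(j{\left(d \right)},-3 \right)} = 7 \left(-3\right)^{2} = 7 \cdot 9 = 63$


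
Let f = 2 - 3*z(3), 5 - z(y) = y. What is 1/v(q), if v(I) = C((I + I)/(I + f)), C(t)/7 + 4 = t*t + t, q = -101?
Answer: 1575/17914 ≈ 0.087920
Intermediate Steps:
z(y) = 5 - y
f = -4 (f = 2 - 3*(5 - 1*3) = 2 - 3*(5 - 3) = 2 - 3*2 = 2 - 6 = -4)
C(t) = -28 + 7*t + 7*t² (C(t) = -28 + 7*(t*t + t) = -28 + 7*(t² + t) = -28 + 7*(t + t²) = -28 + (7*t + 7*t²) = -28 + 7*t + 7*t²)
v(I) = -28 + 14*I/(-4 + I) + 28*I²/(-4 + I)² (v(I) = -28 + 7*((I + I)/(I - 4)) + 7*((I + I)/(I - 4))² = -28 + 7*((2*I)/(-4 + I)) + 7*((2*I)/(-4 + I))² = -28 + 7*(2*I/(-4 + I)) + 7*(2*I/(-4 + I))² = -28 + 14*I/(-4 + I) + 7*(4*I²/(-4 + I)²) = -28 + 14*I/(-4 + I) + 28*I²/(-4 + I)²)
1/v(q) = 1/(14*(-32 + (-101)² + 12*(-101))/(16 + (-101)² - 8*(-101))) = 1/(14*(-32 + 10201 - 1212)/(16 + 10201 + 808)) = 1/(14*8957/11025) = 1/(14*(1/11025)*8957) = 1/(17914/1575) = 1575/17914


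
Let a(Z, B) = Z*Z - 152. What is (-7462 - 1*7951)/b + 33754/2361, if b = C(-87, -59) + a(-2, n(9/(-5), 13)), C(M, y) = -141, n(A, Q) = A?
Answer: 46144999/682329 ≈ 67.629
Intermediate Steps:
a(Z, B) = -152 + Z² (a(Z, B) = Z² - 152 = -152 + Z²)
b = -289 (b = -141 + (-152 + (-2)²) = -141 + (-152 + 4) = -141 - 148 = -289)
(-7462 - 1*7951)/b + 33754/2361 = (-7462 - 1*7951)/(-289) + 33754/2361 = (-7462 - 7951)*(-1/289) + 33754*(1/2361) = -15413*(-1/289) + 33754/2361 = 15413/289 + 33754/2361 = 46144999/682329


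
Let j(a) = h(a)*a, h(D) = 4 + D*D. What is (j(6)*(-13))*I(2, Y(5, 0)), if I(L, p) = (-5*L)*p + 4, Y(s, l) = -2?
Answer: -74880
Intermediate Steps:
h(D) = 4 + D**2
I(L, p) = 4 - 5*L*p (I(L, p) = -5*L*p + 4 = 4 - 5*L*p)
j(a) = a*(4 + a**2) (j(a) = (4 + a**2)*a = a*(4 + a**2))
(j(6)*(-13))*I(2, Y(5, 0)) = ((6*(4 + 6**2))*(-13))*(4 - 5*2*(-2)) = ((6*(4 + 36))*(-13))*(4 + 20) = ((6*40)*(-13))*24 = (240*(-13))*24 = -3120*24 = -74880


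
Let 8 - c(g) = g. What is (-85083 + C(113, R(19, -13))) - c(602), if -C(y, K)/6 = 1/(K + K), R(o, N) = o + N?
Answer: -168979/2 ≈ -84490.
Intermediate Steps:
R(o, N) = N + o
c(g) = 8 - g
C(y, K) = -3/K (C(y, K) = -6/(K + K) = -6*1/(2*K) = -3/K)
(-85083 + C(113, R(19, -13))) - c(602) = (-85083 - 3/(-13 + 19)) - (8 - 1*602) = (-85083 - 3/6) - (8 - 602) = (-85083 - 3*1/6) - 1*(-594) = (-85083 - 1/2) + 594 = -170167/2 + 594 = -168979/2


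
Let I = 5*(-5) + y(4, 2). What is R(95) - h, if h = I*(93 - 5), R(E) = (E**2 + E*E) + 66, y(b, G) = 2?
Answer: 20140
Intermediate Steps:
I = -23 (I = 5*(-5) + 2 = -25 + 2 = -23)
R(E) = 66 + 2*E**2 (R(E) = (E**2 + E**2) + 66 = 2*E**2 + 66 = 66 + 2*E**2)
h = -2024 (h = -23*(93 - 5) = -23*88 = -2024)
R(95) - h = (66 + 2*95**2) - 1*(-2024) = (66 + 2*9025) + 2024 = (66 + 18050) + 2024 = 18116 + 2024 = 20140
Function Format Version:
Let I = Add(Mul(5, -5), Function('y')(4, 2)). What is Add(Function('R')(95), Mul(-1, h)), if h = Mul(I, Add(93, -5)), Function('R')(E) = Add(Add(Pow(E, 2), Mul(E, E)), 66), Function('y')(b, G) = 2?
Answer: 20140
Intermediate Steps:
I = -23 (I = Add(Mul(5, -5), 2) = Add(-25, 2) = -23)
Function('R')(E) = Add(66, Mul(2, Pow(E, 2))) (Function('R')(E) = Add(Add(Pow(E, 2), Pow(E, 2)), 66) = Add(Mul(2, Pow(E, 2)), 66) = Add(66, Mul(2, Pow(E, 2))))
h = -2024 (h = Mul(-23, Add(93, -5)) = Mul(-23, 88) = -2024)
Add(Function('R')(95), Mul(-1, h)) = Add(Add(66, Mul(2, Pow(95, 2))), Mul(-1, -2024)) = Add(Add(66, Mul(2, 9025)), 2024) = Add(Add(66, 18050), 2024) = Add(18116, 2024) = 20140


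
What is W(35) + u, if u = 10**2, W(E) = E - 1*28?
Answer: 107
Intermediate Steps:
W(E) = -28 + E (W(E) = E - 28 = -28 + E)
u = 100
W(35) + u = (-28 + 35) + 100 = 7 + 100 = 107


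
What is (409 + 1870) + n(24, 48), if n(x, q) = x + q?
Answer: 2351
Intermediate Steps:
n(x, q) = q + x
(409 + 1870) + n(24, 48) = (409 + 1870) + (48 + 24) = 2279 + 72 = 2351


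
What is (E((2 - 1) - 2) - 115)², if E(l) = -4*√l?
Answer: 13209 + 920*I ≈ 13209.0 + 920.0*I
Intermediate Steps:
(E((2 - 1) - 2) - 115)² = (-4*√((2 - 1) - 2) - 115)² = (-4*√(1 - 2) - 115)² = (-4*I - 115)² = (-115 - 4*I)²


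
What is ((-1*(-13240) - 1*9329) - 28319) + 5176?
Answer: -19232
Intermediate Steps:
((-1*(-13240) - 1*9329) - 28319) + 5176 = ((13240 - 9329) - 28319) + 5176 = (3911 - 28319) + 5176 = -24408 + 5176 = -19232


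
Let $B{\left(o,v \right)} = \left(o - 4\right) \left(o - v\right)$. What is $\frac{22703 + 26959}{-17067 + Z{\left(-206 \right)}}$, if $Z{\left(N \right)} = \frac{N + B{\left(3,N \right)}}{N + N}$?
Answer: $- \frac{20460744}{7031189} \approx -2.91$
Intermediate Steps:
$B{\left(o,v \right)} = \left(-4 + o\right) \left(o - v\right)$
$Z{\left(N \right)} = \frac{-3 + 2 N}{2 N}$ ($Z{\left(N \right)} = \frac{N + \left(3^{2} - 12 + 4 N - 3 N\right)}{N + N} = \frac{N + \left(9 - 12 + 4 N - 3 N\right)}{2 N} = \left(N + \left(-3 + N\right)\right) \frac{1}{2 N} = \left(-3 + 2 N\right) \frac{1}{2 N} = \frac{-3 + 2 N}{2 N}$)
$\frac{22703 + 26959}{-17067 + Z{\left(-206 \right)}} = \frac{22703 + 26959}{-17067 + \frac{- \frac{3}{2} - 206}{-206}} = \frac{49662}{-17067 - - \frac{415}{412}} = \frac{49662}{-17067 + \frac{415}{412}} = \frac{49662}{- \frac{7031189}{412}} = 49662 \left(- \frac{412}{7031189}\right) = - \frac{20460744}{7031189}$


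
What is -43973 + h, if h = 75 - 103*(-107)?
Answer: -32877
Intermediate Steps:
h = 11096 (h = 75 + 11021 = 11096)
-43973 + h = -43973 + 11096 = -32877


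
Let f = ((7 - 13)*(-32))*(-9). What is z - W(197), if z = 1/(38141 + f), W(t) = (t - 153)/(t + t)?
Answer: -800889/7173361 ≈ -0.11165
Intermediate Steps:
W(t) = (-153 + t)/(2*t) (W(t) = (-153 + t)/((2*t)) = (-153 + t)*(1/(2*t)) = (-153 + t)/(2*t))
f = -1728 (f = -6*(-32)*(-9) = 192*(-9) = -1728)
z = 1/36413 (z = 1/(38141 - 1728) = 1/36413 ≈ 2.7463e-5)
z - W(197) = 1/36413 - (-153 + 197)/(2*197) = 1/36413 - 44/(2*197) = 1/36413 - 1*22/197 = 1/36413 - 22/197 = -800889/7173361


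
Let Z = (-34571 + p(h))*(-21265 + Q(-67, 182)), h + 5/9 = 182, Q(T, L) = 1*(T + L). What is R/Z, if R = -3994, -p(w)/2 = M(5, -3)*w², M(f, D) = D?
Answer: 5991/5169954175 ≈ 1.1588e-6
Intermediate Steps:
Q(T, L) = L + T (Q(T, L) = 1*(L + T) = L + T)
h = 1633/9 (h = -5/9 + 182 = 1633/9 ≈ 181.44)
p(w) = 6*w² (p(w) = -(-6)*w² = 6*w²)
Z = -10339908350/3 (Z = (-34571 + 6*(1633/9)²)*(-21265 + (182 - 67)) = (-34571 + 6*(2666689/81))*(-21265 + 115) = (-34571 + 5333378/27)*(-21150) = (4399961/27)*(-21150) = -10339908350/3 ≈ -3.4466e+9)
R/Z = -3994/(-10339908350/3) = -3994*(-3/10339908350) = 5991/5169954175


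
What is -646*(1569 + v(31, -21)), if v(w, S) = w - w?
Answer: -1013574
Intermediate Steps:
v(w, S) = 0
-646*(1569 + v(31, -21)) = -646*(1569 + 0) = -646*1569 = -1013574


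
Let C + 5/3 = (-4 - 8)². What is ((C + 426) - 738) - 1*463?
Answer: -1898/3 ≈ -632.67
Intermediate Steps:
C = 427/3 (C = -5/3 + (-4 - 8)² = -5/3 + (-12)² = -5/3 + 144 = 427/3 ≈ 142.33)
((C + 426) - 738) - 1*463 = ((427/3 + 426) - 738) - 1*463 = (1705/3 - 738) - 463 = -509/3 - 463 = -1898/3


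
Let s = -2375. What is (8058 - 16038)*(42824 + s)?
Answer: -322783020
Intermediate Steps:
(8058 - 16038)*(42824 + s) = (8058 - 16038)*(42824 - 2375) = -7980*40449 = -322783020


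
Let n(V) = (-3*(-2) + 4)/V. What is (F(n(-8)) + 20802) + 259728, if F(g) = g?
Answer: 1122115/4 ≈ 2.8053e+5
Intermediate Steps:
n(V) = 10/V (n(V) = (6 + 4)/V = 10/V)
(F(n(-8)) + 20802) + 259728 = (10/(-8) + 20802) + 259728 = (10*(-1/8) + 20802) + 259728 = (-5/4 + 20802) + 259728 = 83203/4 + 259728 = 1122115/4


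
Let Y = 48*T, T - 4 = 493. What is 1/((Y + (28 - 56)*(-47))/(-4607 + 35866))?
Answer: 31259/25172 ≈ 1.2418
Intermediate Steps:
T = 497 (T = 4 + 493 = 497)
Y = 23856 (Y = 48*497 = 23856)
1/((Y + (28 - 56)*(-47))/(-4607 + 35866)) = 1/((23856 + (28 - 56)*(-47))/(-4607 + 35866)) = 1/((23856 - 28*(-47))/31259) = 1/((23856 + 1316)*(1/31259)) = 1/(25172*(1/31259)) = 1/(25172/31259) = 31259/25172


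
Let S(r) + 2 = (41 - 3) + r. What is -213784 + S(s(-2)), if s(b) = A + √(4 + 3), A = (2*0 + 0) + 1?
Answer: -213747 + √7 ≈ -2.1374e+5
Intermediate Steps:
A = 1 (A = (0 + 0) + 1 = 0 + 1 = 1)
s(b) = 1 + √7 (s(b) = 1 + √(4 + 3) = 1 + √7)
S(r) = 36 + r (S(r) = -2 + ((41 - 3) + r) = -2 + (38 + r) = 36 + r)
-213784 + S(s(-2)) = -213784 + (36 + (1 + √7)) = -213784 + (37 + √7) = -213747 + √7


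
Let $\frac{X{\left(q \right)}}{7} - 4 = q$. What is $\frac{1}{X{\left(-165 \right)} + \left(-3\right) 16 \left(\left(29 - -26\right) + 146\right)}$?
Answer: $- \frac{1}{10775} \approx -9.2807 \cdot 10^{-5}$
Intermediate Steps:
$X{\left(q \right)} = 28 + 7 q$
$\frac{1}{X{\left(-165 \right)} + \left(-3\right) 16 \left(\left(29 - -26\right) + 146\right)} = \frac{1}{\left(28 + 7 \left(-165\right)\right) + \left(-3\right) 16 \left(\left(29 - -26\right) + 146\right)} = \frac{1}{\left(28 - 1155\right) - 48 \left(\left(29 + 26\right) + 146\right)} = \frac{1}{-1127 - 48 \left(55 + 146\right)} = \frac{1}{-1127 - 9648} = \frac{1}{-10775} = - \frac{1}{10775}$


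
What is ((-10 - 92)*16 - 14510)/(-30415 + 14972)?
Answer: 16142/15443 ≈ 1.0453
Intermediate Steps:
((-10 - 92)*16 - 14510)/(-30415 + 14972) = (-102*16 - 14510)/(-15443) = (-1632 - 14510)*(-1/15443) = -16142*(-1/15443) = 16142/15443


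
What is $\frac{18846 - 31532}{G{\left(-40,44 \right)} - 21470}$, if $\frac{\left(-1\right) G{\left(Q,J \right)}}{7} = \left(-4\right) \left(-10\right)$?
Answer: $\frac{6343}{10875} \approx 0.58326$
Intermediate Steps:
$G{\left(Q,J \right)} = -280$ ($G{\left(Q,J \right)} = - 7 \left(\left(-4\right) \left(-10\right)\right) = \left(-7\right) 40 = -280$)
$\frac{18846 - 31532}{G{\left(-40,44 \right)} - 21470} = \frac{18846 - 31532}{-280 - 21470} = - \frac{12686}{-21750} = \left(-12686\right) \left(- \frac{1}{21750}\right) = \frac{6343}{10875}$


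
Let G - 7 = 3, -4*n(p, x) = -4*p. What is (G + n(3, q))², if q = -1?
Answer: 169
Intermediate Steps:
n(p, x) = p (n(p, x) = -(-1)*p = p)
G = 10 (G = 7 + 3 = 10)
(G + n(3, q))² = (10 + 3)² = 13² = 169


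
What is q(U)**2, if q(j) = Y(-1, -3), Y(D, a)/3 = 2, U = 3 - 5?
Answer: 36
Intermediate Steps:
U = -2
Y(D, a) = 6 (Y(D, a) = 3*2 = 6)
q(j) = 6
q(U)**2 = 6**2 = 36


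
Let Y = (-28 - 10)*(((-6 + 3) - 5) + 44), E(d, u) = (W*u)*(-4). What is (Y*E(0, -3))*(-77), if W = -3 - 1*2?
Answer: -6320160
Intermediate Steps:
W = -5 (W = -3 - 2 = -5)
E(d, u) = 20*u (E(d, u) = -5*u*(-4) = 20*u)
Y = -1368 (Y = -38*((-3 - 5) + 44) = -38*(-8 + 44) = -38*36 = -1368)
(Y*E(0, -3))*(-77) = -27360*(-3)*(-77) = -1368*(-60)*(-77) = 82080*(-77) = -6320160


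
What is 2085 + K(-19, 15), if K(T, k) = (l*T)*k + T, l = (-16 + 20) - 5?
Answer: 2351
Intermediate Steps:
l = -1 (l = 4 - 5 = -1)
K(T, k) = T - T*k (K(T, k) = (-T)*k + T = -T*k + T = T - T*k)
2085 + K(-19, 15) = 2085 - 19*(1 - 1*15) = 2085 - 19*(1 - 15) = 2085 - 19*(-14) = 2085 + 266 = 2351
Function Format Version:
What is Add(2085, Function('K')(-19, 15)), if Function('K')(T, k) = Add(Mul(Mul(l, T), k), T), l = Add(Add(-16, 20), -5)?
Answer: 2351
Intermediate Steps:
l = -1 (l = Add(4, -5) = -1)
Function('K')(T, k) = Add(T, Mul(-1, T, k)) (Function('K')(T, k) = Add(Mul(Mul(-1, T), k), T) = Add(Mul(-1, T, k), T) = Add(T, Mul(-1, T, k)))
Add(2085, Function('K')(-19, 15)) = Add(2085, Mul(-19, Add(1, Mul(-1, 15)))) = Add(2085, Mul(-19, Add(1, -15))) = Add(2085, Mul(-19, -14)) = Add(2085, 266) = 2351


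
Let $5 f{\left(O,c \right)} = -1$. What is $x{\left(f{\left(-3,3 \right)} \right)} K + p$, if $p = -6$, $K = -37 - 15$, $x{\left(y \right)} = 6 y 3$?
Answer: $\frac{906}{5} \approx 181.2$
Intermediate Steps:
$f{\left(O,c \right)} = - \frac{1}{5}$ ($f{\left(O,c \right)} = \frac{1}{5} \left(-1\right) = - \frac{1}{5}$)
$x{\left(y \right)} = 18 y$
$K = -52$ ($K = -37 - 15 = -52$)
$x{\left(f{\left(-3,3 \right)} \right)} K + p = 18 \left(- \frac{1}{5}\right) \left(-52\right) - 6 = \left(- \frac{18}{5}\right) \left(-52\right) - 6 = \frac{936}{5} - 6 = \frac{906}{5}$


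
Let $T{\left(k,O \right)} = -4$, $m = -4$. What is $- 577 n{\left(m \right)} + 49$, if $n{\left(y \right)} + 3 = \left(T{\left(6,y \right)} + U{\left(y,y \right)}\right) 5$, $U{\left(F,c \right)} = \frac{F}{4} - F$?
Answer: $4665$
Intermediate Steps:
$U{\left(F,c \right)} = - \frac{3 F}{4}$ ($U{\left(F,c \right)} = F \frac{1}{4} - F = \frac{F}{4} - F = - \frac{3 F}{4}$)
$n{\left(y \right)} = -23 - \frac{15 y}{4}$ ($n{\left(y \right)} = -3 + \left(-4 - \frac{3 y}{4}\right) 5 = -3 - \left(20 + \frac{15 y}{4}\right) = -23 - \frac{15 y}{4}$)
$- 577 n{\left(m \right)} + 49 = - 577 \left(-23 - -15\right) + 49 = - 577 \left(-23 + 15\right) + 49 = \left(-577\right) \left(-8\right) + 49 = 4616 + 49 = 4665$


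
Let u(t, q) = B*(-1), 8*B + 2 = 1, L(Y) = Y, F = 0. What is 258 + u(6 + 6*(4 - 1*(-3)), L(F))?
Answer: 2065/8 ≈ 258.13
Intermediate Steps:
B = -⅛ (B = -¼ + (⅛)*1 = -¼ + ⅛ = -⅛ ≈ -0.12500)
u(t, q) = ⅛ (u(t, q) = -⅛*(-1) = ⅛)
258 + u(6 + 6*(4 - 1*(-3)), L(F)) = 258 + ⅛ = 2065/8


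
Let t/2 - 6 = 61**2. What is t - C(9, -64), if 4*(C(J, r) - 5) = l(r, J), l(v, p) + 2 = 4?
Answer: 14897/2 ≈ 7448.5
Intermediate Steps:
l(v, p) = 2 (l(v, p) = -2 + 4 = 2)
C(J, r) = 11/2 (C(J, r) = 5 + (1/4)*2 = 5 + 1/2 = 11/2)
t = 7454 (t = 12 + 2*61**2 = 12 + 2*3721 = 12 + 7442 = 7454)
t - C(9, -64) = 7454 - 1*11/2 = 7454 - 11/2 = 14897/2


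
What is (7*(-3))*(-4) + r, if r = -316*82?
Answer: -25828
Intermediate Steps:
r = -25912
(7*(-3))*(-4) + r = (7*(-3))*(-4) - 25912 = -21*(-4) - 25912 = 84 - 25912 = -25828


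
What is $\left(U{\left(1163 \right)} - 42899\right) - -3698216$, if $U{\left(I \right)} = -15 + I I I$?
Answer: $1576693049$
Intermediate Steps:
$U{\left(I \right)} = -15 + I^{3}$ ($U{\left(I \right)} = -15 + I I^{2} = -15 + I^{3}$)
$\left(U{\left(1163 \right)} - 42899\right) - -3698216 = \left(\left(-15 + 1163^{3}\right) - 42899\right) - -3698216 = \left(\left(-15 + 1573037747\right) - 42899\right) + 3698216 = \left(1573037732 - 42899\right) + 3698216 = 1572994833 + 3698216 = 1576693049$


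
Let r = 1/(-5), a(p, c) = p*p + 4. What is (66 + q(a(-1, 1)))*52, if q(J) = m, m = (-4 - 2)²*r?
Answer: 15288/5 ≈ 3057.6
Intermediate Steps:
a(p, c) = 4 + p² (a(p, c) = p² + 4 = 4 + p²)
r = -⅕ ≈ -0.20000
m = -36/5 (m = (-4 - 2)²*(-⅕) = (-6)²*(-⅕) = 36*(-⅕) = -36/5 ≈ -7.2000)
q(J) = -36/5
(66 + q(a(-1, 1)))*52 = (66 - 36/5)*52 = (294/5)*52 = 15288/5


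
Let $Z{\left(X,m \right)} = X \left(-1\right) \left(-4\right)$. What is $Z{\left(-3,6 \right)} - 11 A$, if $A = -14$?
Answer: $142$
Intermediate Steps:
$Z{\left(X,m \right)} = 4 X$ ($Z{\left(X,m \right)} = - X \left(-4\right) = 4 X$)
$Z{\left(-3,6 \right)} - 11 A = 4 \left(-3\right) - -154 = -12 + 154 = 142$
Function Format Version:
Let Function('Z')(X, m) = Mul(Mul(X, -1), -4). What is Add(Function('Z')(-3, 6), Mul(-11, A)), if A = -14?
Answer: 142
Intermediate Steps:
Function('Z')(X, m) = Mul(4, X) (Function('Z')(X, m) = Mul(Mul(-1, X), -4) = Mul(4, X))
Add(Function('Z')(-3, 6), Mul(-11, A)) = Add(Mul(4, -3), Mul(-11, -14)) = Add(-12, 154) = 142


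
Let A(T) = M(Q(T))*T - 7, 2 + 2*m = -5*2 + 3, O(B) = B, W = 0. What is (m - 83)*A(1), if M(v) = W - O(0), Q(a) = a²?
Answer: 1225/2 ≈ 612.50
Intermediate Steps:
m = -9/2 (m = -1 + (-5*2 + 3)/2 = -1 + (-10 + 3)/2 = -1 + (½)*(-7) = -1 - 7/2 = -9/2 ≈ -4.5000)
M(v) = 0 (M(v) = 0 - 1*0 = 0 + 0 = 0)
A(T) = -7 (A(T) = 0*T - 7 = 0 - 7 = -7)
(m - 83)*A(1) = (-9/2 - 83)*(-7) = -175/2*(-7) = 1225/2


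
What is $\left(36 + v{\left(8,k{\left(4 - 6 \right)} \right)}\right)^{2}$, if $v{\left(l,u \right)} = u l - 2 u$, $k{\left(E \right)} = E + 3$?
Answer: $1764$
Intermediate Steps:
$k{\left(E \right)} = 3 + E$
$v{\left(l,u \right)} = - 2 u + l u$ ($v{\left(l,u \right)} = l u - 2 u = - 2 u + l u$)
$\left(36 + v{\left(8,k{\left(4 - 6 \right)} \right)}\right)^{2} = \left(36 + \left(3 + \left(4 - 6\right)\right) \left(-2 + 8\right)\right)^{2} = \left(36 + \left(3 + \left(4 - 6\right)\right) 6\right)^{2} = \left(36 + \left(3 - 2\right) 6\right)^{2} = \left(36 + 1 \cdot 6\right)^{2} = \left(36 + 6\right)^{2} = 42^{2} = 1764$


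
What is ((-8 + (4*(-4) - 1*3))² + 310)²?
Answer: 1079521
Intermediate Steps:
((-8 + (4*(-4) - 1*3))² + 310)² = ((-8 + (-16 - 3))² + 310)² = ((-8 - 19)² + 310)² = ((-27)² + 310)² = (729 + 310)² = 1039² = 1079521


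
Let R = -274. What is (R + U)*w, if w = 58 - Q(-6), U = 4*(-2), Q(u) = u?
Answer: -18048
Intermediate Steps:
U = -8
w = 64 (w = 58 - 1*(-6) = 58 + 6 = 64)
(R + U)*w = (-274 - 8)*64 = -282*64 = -18048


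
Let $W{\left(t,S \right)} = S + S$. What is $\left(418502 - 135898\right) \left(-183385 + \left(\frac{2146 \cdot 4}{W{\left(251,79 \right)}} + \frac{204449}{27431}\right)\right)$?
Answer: $- \frac{112270202861751368}{2167049} \approx -5.1808 \cdot 10^{10}$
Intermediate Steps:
$W{\left(t,S \right)} = 2 S$
$\left(418502 - 135898\right) \left(-183385 + \left(\frac{2146 \cdot 4}{W{\left(251,79 \right)}} + \frac{204449}{27431}\right)\right) = \left(418502 - 135898\right) \left(-183385 + \left(\frac{2146 \cdot 4}{2 \cdot 79} + \frac{204449}{27431}\right)\right) = 282604 \left(-183385 + \left(\frac{8584}{158} + 204449 \cdot \frac{1}{27431}\right)\right) = 282604 \left(-183385 + \left(8584 \cdot \frac{1}{158} + \frac{204449}{27431}\right)\right) = 282604 \left(-183385 + \left(\frac{4292}{79} + \frac{204449}{27431}\right)\right) = 282604 \left(-183385 + \frac{133885323}{2167049}\right) = 282604 \left(- \frac{397270395542}{2167049}\right) = - \frac{112270202861751368}{2167049}$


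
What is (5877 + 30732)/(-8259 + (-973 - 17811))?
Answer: -36609/27043 ≈ -1.3537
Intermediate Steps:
(5877 + 30732)/(-8259 + (-973 - 17811)) = 36609/(-8259 - 18784) = 36609/(-27043) = 36609*(-1/27043) = -36609/27043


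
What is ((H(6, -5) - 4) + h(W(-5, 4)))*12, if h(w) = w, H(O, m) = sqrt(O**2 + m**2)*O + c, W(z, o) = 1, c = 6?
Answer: 36 + 72*sqrt(61) ≈ 598.34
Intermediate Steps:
H(O, m) = 6 + O*sqrt(O**2 + m**2) (H(O, m) = sqrt(O**2 + m**2)*O + 6 = O*sqrt(O**2 + m**2) + 6 = 6 + O*sqrt(O**2 + m**2))
((H(6, -5) - 4) + h(W(-5, 4)))*12 = (((6 + 6*sqrt(6**2 + (-5)**2)) - 4) + 1)*12 = (((6 + 6*sqrt(36 + 25)) - 4) + 1)*12 = (((6 + 6*sqrt(61)) - 4) + 1)*12 = ((2 + 6*sqrt(61)) + 1)*12 = (3 + 6*sqrt(61))*12 = 36 + 72*sqrt(61)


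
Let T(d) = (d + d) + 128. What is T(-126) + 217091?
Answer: 216967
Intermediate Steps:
T(d) = 128 + 2*d (T(d) = 2*d + 128 = 128 + 2*d)
T(-126) + 217091 = (128 + 2*(-126)) + 217091 = (128 - 252) + 217091 = -124 + 217091 = 216967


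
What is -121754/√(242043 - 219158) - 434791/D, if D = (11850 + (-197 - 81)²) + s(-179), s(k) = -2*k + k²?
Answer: -434791/121533 - 121754*√22885/22885 ≈ -808.41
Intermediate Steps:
s(k) = k² - 2*k
D = 121533 (D = (11850 + (-197 - 81)²) - 179*(-2 - 179) = (11850 + (-278)²) - 179*(-181) = (11850 + 77284) + 32399 = 89134 + 32399 = 121533)
-121754/√(242043 - 219158) - 434791/D = -121754/√(242043 - 219158) - 434791/121533 = -121754*√22885/22885 - 434791*1/121533 = -121754*√22885/22885 - 434791/121533 = -434791/121533 - 121754*√22885/22885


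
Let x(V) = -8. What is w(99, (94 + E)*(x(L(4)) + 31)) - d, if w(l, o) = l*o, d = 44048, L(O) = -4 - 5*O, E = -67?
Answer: 17431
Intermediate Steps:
w(99, (94 + E)*(x(L(4)) + 31)) - d = 99*((94 - 67)*(-8 + 31)) - 1*44048 = 99*(27*23) - 44048 = 99*621 - 44048 = 61479 - 44048 = 17431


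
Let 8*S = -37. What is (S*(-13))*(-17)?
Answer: -8177/8 ≈ -1022.1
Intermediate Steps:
S = -37/8 (S = (⅛)*(-37) = -37/8 ≈ -4.6250)
(S*(-13))*(-17) = -37/8*(-13)*(-17) = (481/8)*(-17) = -8177/8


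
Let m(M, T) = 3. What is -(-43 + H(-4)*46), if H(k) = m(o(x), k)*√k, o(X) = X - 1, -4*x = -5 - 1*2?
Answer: 43 - 276*I ≈ 43.0 - 276.0*I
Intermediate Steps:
x = 7/4 (x = -(-5 - 1*2)/4 = -(-5 - 2)/4 = -¼*(-7) = 7/4 ≈ 1.7500)
o(X) = -1 + X
H(k) = 3*√k
-(-43 + H(-4)*46) = -(-43 + (3*√(-4))*46) = -(-43 + (3*(2*I))*46) = -(-43 + (6*I)*46) = -(-43 + 276*I) = 43 - 276*I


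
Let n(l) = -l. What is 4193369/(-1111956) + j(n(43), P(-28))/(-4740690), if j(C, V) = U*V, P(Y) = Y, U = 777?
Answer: -174169041841/46240690260 ≈ -3.7666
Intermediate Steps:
j(C, V) = 777*V
4193369/(-1111956) + j(n(43), P(-28))/(-4740690) = 4193369/(-1111956) + (777*(-28))/(-4740690) = 4193369*(-1/1111956) - 21756*(-1/4740690) = -4193369/1111956 + 3626/790115 = -174169041841/46240690260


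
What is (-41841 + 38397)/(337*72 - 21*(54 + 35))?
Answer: -1148/7465 ≈ -0.15378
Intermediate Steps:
(-41841 + 38397)/(337*72 - 21*(54 + 35)) = -3444/(24264 - 21*89) = -3444/(24264 - 1869) = -3444/22395 = -3444*1/22395 = -1148/7465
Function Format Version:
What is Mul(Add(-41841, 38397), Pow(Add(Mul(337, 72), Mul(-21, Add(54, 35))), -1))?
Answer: Rational(-1148, 7465) ≈ -0.15378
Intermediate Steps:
Mul(Add(-41841, 38397), Pow(Add(Mul(337, 72), Mul(-21, Add(54, 35))), -1)) = Mul(-3444, Pow(Add(24264, Mul(-21, 89)), -1)) = Mul(-3444, Pow(Add(24264, -1869), -1)) = Mul(-3444, Pow(22395, -1)) = Mul(-3444, Rational(1, 22395)) = Rational(-1148, 7465)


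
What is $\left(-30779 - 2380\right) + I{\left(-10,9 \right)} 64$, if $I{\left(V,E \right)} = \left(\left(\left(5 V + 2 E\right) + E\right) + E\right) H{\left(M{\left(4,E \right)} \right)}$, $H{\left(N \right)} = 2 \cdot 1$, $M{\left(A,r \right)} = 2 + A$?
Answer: $-34951$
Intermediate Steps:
$H{\left(N \right)} = 2$
$I{\left(V,E \right)} = 8 E + 10 V$ ($I{\left(V,E \right)} = \left(\left(\left(5 V + 2 E\right) + E\right) + E\right) 2 = \left(\left(\left(2 E + 5 V\right) + E\right) + E\right) 2 = \left(\left(3 E + 5 V\right) + E\right) 2 = \left(4 E + 5 V\right) 2 = 8 E + 10 V$)
$\left(-30779 - 2380\right) + I{\left(-10,9 \right)} 64 = \left(-30779 - 2380\right) + \left(8 \cdot 9 + 10 \left(-10\right)\right) 64 = -33159 + \left(72 - 100\right) 64 = -33159 - 1792 = -34951$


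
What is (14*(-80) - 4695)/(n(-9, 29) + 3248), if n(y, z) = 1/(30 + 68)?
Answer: -113974/63661 ≈ -1.7903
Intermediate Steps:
n(y, z) = 1/98
(14*(-80) - 4695)/(n(-9, 29) + 3248) = (14*(-80) - 4695)/(1/98 + 3248) = (-1120 - 4695)/(318305/98) = -5815*98/318305 = -113974/63661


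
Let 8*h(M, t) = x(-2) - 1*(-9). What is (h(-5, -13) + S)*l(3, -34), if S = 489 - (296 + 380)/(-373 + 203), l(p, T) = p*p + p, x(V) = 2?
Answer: 1008477/170 ≈ 5932.2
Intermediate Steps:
l(p, T) = p + p**2 (l(p, T) = p**2 + p = p + p**2)
h(M, t) = 11/8 (h(M, t) = (2 - 1*(-9))/8 = (2 + 9)/8 = (1/8)*11 = 11/8)
S = 41903/85 (S = 489 - 676/(-170) = 489 - 676*(-1)/170 = 489 - 1*(-338/85) = 489 + 338/85 = 41903/85 ≈ 492.98)
(h(-5, -13) + S)*l(3, -34) = (11/8 + 41903/85)*(3*(1 + 3)) = 336159*(3*4)/680 = (336159/680)*12 = 1008477/170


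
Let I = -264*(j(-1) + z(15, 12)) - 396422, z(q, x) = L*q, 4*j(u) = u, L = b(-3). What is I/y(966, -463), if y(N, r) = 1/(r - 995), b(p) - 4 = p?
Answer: 583660728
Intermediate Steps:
b(p) = 4 + p
L = 1 (L = 4 - 3 = 1)
j(u) = u/4
y(N, r) = 1/(-995 + r)
z(q, x) = q (z(q, x) = 1*q = q)
I = -400316 (I = -264*((1/4)*(-1) + 15) - 396422 = -264*(-1/4 + 15) - 396422 = -264*59/4 - 396422 = -3894 - 396422 = -400316)
I/y(966, -463) = -400316/(1/(-995 - 463)) = -400316/(1/(-1458)) = -400316/(-1/1458) = -400316*(-1458) = 583660728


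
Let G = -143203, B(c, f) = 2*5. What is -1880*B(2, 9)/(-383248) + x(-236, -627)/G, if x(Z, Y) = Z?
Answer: 173916433/3430141459 ≈ 0.050702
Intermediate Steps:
B(c, f) = 10
-1880*B(2, 9)/(-383248) + x(-236, -627)/G = -1880*10/(-383248) - 236/(-143203) = -18800*(-1/383248) - 236*(-1/143203) = 1175/23953 + 236/143203 = 173916433/3430141459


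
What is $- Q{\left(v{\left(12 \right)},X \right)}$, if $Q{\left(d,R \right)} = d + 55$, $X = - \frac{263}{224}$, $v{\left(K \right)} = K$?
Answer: $-67$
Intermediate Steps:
$X = - \frac{263}{224}$ ($X = \left(-263\right) \frac{1}{224} = - \frac{263}{224} \approx -1.1741$)
$Q{\left(d,R \right)} = 55 + d$
$- Q{\left(v{\left(12 \right)},X \right)} = - (55 + 12) = \left(-1\right) 67 = -67$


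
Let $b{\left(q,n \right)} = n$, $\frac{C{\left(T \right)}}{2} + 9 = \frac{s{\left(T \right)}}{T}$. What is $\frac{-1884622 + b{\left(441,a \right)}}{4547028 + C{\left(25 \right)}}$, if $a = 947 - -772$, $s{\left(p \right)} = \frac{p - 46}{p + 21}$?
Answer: $- \frac{1082669225}{2614530729} \approx -0.4141$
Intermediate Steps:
$s{\left(p \right)} = \frac{-46 + p}{21 + p}$
$C{\left(T \right)} = -18 + \frac{2 \left(-46 + T\right)}{T \left(21 + T\right)}$ ($C{\left(T \right)} = -18 + 2 \frac{\frac{1}{21 + T} \left(-46 + T\right)}{T} = -18 + 2 \frac{-46 + T}{T \left(21 + T\right)} = -18 + \frac{2 \left(-46 + T\right)}{T \left(21 + T\right)}$)
$a = 1719$ ($a = 947 + 772 = 1719$)
$\frac{-1884622 + b{\left(441,a \right)}}{4547028 + C{\left(25 \right)}} = \frac{-1884622 + 1719}{4547028 + \frac{2 \left(-46 + 25 - 225 \left(21 + 25\right)\right)}{25 \left(21 + 25\right)}} = - \frac{1882903}{4547028 + 2 \cdot \frac{1}{25} \cdot \frac{1}{46} \left(-46 + 25 - 225 \cdot 46\right)} = - \frac{1882903}{4547028 + 2 \cdot \frac{1}{25} \cdot \frac{1}{46} \left(-46 + 25 - 10350\right)} = - \frac{1882903}{4547028 + 2 \cdot \frac{1}{25} \cdot \frac{1}{46} \left(-10371\right)} = - \frac{1882903}{4547028 - \frac{10371}{575}} = - \frac{1882903}{\frac{2614530729}{575}} = \left(-1882903\right) \frac{575}{2614530729} = - \frac{1082669225}{2614530729}$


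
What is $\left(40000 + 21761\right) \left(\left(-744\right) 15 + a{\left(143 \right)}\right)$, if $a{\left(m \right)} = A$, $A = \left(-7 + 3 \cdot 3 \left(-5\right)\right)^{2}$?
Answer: $-522251016$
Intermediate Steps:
$A = 2704$ ($A = \left(-7 + 9 \left(-5\right)\right)^{2} = \left(-7 - 45\right)^{2} = \left(-52\right)^{2} = 2704$)
$a{\left(m \right)} = 2704$
$\left(40000 + 21761\right) \left(\left(-744\right) 15 + a{\left(143 \right)}\right) = \left(40000 + 21761\right) \left(\left(-744\right) 15 + 2704\right) = 61761 \left(-11160 + 2704\right) = 61761 \left(-8456\right) = -522251016$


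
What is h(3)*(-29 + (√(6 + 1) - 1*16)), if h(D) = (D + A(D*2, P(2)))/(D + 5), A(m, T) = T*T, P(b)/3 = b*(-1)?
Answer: -1755/8 + 39*√7/8 ≈ -206.48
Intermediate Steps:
P(b) = -3*b (P(b) = 3*(b*(-1)) = 3*(-b) = -3*b)
A(m, T) = T²
h(D) = (36 + D)/(5 + D) (h(D) = (D + (-3*2)²)/(D + 5) = (D + (-6)²)/(5 + D) = (D + 36)/(5 + D) = (36 + D)/(5 + D))
h(3)*(-29 + (√(6 + 1) - 1*16)) = ((36 + 3)/(5 + 3))*(-29 + (√(6 + 1) - 1*16)) = (39/8)*(-29 + (√7 - 16)) = ((⅛)*39)*(-29 + (-16 + √7)) = 39*(-45 + √7)/8 = -1755/8 + 39*√7/8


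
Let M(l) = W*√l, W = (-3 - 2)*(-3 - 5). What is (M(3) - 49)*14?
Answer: -686 + 560*√3 ≈ 283.95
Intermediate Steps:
W = 40 (W = -5*(-8) = 40)
M(l) = 40*√l
(M(3) - 49)*14 = (40*√3 - 49)*14 = (-49 + 40*√3)*14 = -686 + 560*√3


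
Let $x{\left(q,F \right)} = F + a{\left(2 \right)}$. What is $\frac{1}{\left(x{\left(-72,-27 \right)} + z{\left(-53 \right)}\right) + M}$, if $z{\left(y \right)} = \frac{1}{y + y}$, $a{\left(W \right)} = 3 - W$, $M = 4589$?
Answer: $\frac{106}{483677} \approx 0.00021915$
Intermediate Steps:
$z{\left(y \right)} = \frac{1}{2 y}$
$x{\left(q,F \right)} = 1 + F$ ($x{\left(q,F \right)} = F + \left(3 - 2\right) = F + 1 = 1 + F$)
$\frac{1}{\left(x{\left(-72,-27 \right)} + z{\left(-53 \right)}\right) + M} = \frac{1}{\left(\left(1 - 27\right) + \frac{1}{2 \left(-53\right)}\right) + 4589} = \frac{1}{\left(-26 + \frac{1}{2} \left(- \frac{1}{53}\right)\right) + 4589} = \frac{1}{\left(-26 - \frac{1}{106}\right) + 4589} = \frac{1}{- \frac{2757}{106} + 4589} = \frac{1}{\frac{483677}{106}} = \frac{106}{483677}$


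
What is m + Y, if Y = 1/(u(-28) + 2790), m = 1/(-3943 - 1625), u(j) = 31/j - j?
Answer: 8559/48796096 ≈ 0.00017540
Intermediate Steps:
u(j) = -j + 31/j
m = -1/5568 (m = 1/(-5568) = -1/5568 ≈ -0.00017960)
Y = 28/78873 (Y = 1/((-1*(-28) + 31/(-28)) + 2790) = 1/((28 + 31*(-1/28)) + 2790) = 1/((28 - 31/28) + 2790) = 1/(753/28 + 2790) = 1/(78873/28) = 28/78873 ≈ 0.00035500)
m + Y = -1/5568 + 28/78873 = 8559/48796096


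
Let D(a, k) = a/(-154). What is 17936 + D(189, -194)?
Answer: 394565/22 ≈ 17935.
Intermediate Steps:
D(a, k) = -a/154 (D(a, k) = a*(-1/154) = -a/154)
17936 + D(189, -194) = 17936 - 1/154*189 = 17936 - 27/22 = 394565/22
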